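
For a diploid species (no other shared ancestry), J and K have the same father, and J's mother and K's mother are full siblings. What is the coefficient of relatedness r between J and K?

Relatedness sums over independent paths through distinct common ancestors.
J and K are related in two ways: half-sibs through their shared father (r = 1/4) and first cousins through their mothers (r = 1/8).
r = 1/4 + 1/8 = 0.375.

0.375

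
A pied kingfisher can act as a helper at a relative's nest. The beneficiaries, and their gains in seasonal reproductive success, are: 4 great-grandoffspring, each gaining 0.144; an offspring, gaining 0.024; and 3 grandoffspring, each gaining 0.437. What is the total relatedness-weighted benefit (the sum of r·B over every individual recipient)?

0.41175

r to a great-grandoffspring = 1/8 (three parent–offspring links: r = (1/2)^3 = 1/8).
r to an offspring = 1/2 (one parent–offspring link: r = (1/2)^1 = 1/2).
r to a grandoffspring = 0.25 (two parent–offspring links: r = (1/2)^2 = 1/4).
Summing one r·B term per recipient: 4·0.125·0.144 + 1·0.5·0.024 + 3·0.25·0.437 = 0.41175.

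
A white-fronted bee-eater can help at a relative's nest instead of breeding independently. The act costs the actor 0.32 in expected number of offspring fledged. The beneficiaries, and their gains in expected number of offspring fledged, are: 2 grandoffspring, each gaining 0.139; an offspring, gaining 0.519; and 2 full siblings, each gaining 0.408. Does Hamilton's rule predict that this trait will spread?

Yes

Hamilton's rule: the trait is favored when the sum of r·B over every recipient exceeds the actor's cost C.
r to a grandoffspring = 1/4 (two parent–offspring links: r = (1/2)^2 = 1/4).
r to an offspring = 1/2 (one parent–offspring link: r = (1/2)^1 = 1/2).
r to a full sibling = 1/2 (full sibs share both parents — two paths of length 2: r = 2·(1/2)^2 = 1/2).
Summing one r·B term per recipient: 2·0.25·0.139 + 1·0.5·0.519 + 2·0.5·0.408 = 0.737.
0.737 > 0.32: the indirect benefit exceeds the cost.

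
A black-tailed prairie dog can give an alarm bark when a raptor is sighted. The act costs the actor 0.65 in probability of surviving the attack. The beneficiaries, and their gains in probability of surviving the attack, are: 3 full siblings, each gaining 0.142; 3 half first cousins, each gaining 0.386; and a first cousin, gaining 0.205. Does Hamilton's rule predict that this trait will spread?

Hamilton's rule: the trait is favored when the sum of r·B over every recipient exceeds the actor's cost C.
r to a full sibling = 1/2 (full sibs share both parents — two paths of length 2: r = 2·(1/2)^2 = 1/2).
r to a half first cousin = 1/16 (half first cousins share one grandparent — one path of length 4: r = (1/2)^4 = 1/16).
r to a first cousin = 0.125 (first cousins share one grandparent pair — two paths of length 4: r = 2·(1/2)^4 = 1/8).
Summing one r·B term per recipient: 3·0.5·0.142 + 3·0.0625·0.386 + 1·0.125·0.205 = 0.311.
0.311 < 0.65: the indirect benefit is less than the cost.

No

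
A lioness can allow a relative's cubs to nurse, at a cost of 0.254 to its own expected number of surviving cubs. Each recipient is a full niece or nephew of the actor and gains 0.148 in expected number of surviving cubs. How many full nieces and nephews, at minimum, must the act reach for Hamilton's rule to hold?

7

r to a full niece or nephew = 1/4 (full aunt/uncle↔niece/nephew: two paths of length 3 through the shared grandparent pair: r = 2·(1/2)^3 = 1/4).
Hamilton's rule: n·r·B > C  ⇒  n > C/(r·B) = 0.254/(0.25·0.148) = 6.865.
The smallest integer exceeding 6.865 is 7.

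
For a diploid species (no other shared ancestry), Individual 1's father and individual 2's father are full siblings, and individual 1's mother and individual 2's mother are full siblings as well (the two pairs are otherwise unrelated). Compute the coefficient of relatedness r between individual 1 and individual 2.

Independent pedigree routes through distinct common ancestors add.
Individual 1 and individual 2 are related in two ways: first cousins through their fathers (r = 1/8) and first cousins through their mothers (r = 1/8) — i.e. double first cousins.
r = 1/8 + 1/8 = 1/4 = 0.25.

0.25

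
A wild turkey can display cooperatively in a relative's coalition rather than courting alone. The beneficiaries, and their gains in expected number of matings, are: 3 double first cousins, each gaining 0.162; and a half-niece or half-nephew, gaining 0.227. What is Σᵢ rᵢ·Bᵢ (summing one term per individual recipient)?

0.149875

r to a double first cousin = 0.25 (double first cousins share both grandparent pairs — four paths of length 4: r = 4·(1/2)^4 = 1/4).
r to a half-niece or half-nephew = 0.125 (half-aunt/uncle↔niece/nephew: one path of length 3: r = (1/2)^3 = 1/8).
Summing one r·B term per recipient: 3·0.25·0.162 + 1·0.125·0.227 = 0.149875.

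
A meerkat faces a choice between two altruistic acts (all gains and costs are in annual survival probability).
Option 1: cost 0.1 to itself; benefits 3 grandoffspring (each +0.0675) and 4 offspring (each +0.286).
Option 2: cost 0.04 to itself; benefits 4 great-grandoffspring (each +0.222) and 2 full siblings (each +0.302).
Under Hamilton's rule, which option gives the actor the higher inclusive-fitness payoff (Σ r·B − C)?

Option 1

Option 1: r to a grandoffspring = 0.25.
Option 1: r to an offspring = 0.5.
Option 1: Σ r·B − C = (3·0.25·0.0675 + 4·0.5·0.286) − 0.1 = 0.522625.
Option 2: r to a great-grandoffspring = 0.125.
Option 2: r to a full sibling = 0.5.
Option 2: Σ r·B − C = (4·0.125·0.222 + 2·0.5·0.302) − 0.04 = 0.373.
Option 1 has the higher net inclusive-fitness payoff.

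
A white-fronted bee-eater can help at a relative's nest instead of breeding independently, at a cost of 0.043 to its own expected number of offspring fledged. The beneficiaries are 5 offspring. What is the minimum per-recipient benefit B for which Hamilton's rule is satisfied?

r to an offspring = 0.5 (one parent–offspring link: r = (1/2)^1 = 1/2).
Hamilton's rule with n recipients of equal r: n·r·B > C, so B > C/(n·r) = 0.043/(5·0.5) = 0.0172.

0.0172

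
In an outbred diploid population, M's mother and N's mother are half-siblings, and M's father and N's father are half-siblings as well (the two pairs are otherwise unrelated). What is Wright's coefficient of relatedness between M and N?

Wright's path rule: contributions from independent ancestry routes add.
M and N are related in two ways: half first cousins through their mothers (r = 1/16) and half first cousins through their fathers (r = 1/16).
r = 1/16 + 1/16 = 1/8 = 0.125.

0.125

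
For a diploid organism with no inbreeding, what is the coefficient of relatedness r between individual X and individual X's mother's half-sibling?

Each parent–offspring link contributes a factor of 1/2, and independent paths through distinct common ancestors add.
Half-aunt/uncle↔niece/nephew: one path of length 3: r = (1/2)^3 = 1/8.

0.125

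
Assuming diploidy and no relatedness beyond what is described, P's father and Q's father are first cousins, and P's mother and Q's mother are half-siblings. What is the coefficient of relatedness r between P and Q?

With two independent routes of shared ancestry, r is the sum of the two contributions.
P and Q are related in two ways: second cousins through their fathers (r = 1/32) and half first cousins through their mothers (r = 1/16).
r = 1/32 + 1/16 = 3/32 = 0.09375.

0.09375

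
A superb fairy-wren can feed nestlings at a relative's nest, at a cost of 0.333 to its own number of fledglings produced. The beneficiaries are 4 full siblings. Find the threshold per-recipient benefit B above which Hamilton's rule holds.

r to a full sibling = 0.5 (full sibs share both parents — two paths of length 2: r = 2·(1/2)^2 = 1/2).
Hamilton's rule with n recipients of equal r: n·r·B > C, so B > C/(n·r) = 0.333/(4·0.5) = 0.1665.

0.1665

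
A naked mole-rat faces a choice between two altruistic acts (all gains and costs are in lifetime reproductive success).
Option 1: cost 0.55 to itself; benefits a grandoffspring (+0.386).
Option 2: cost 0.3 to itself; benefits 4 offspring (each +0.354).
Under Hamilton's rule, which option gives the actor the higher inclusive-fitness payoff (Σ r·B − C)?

Option 1: r to a grandoffspring = 0.25.
Option 1: Σ r·B − C = (1·0.25·0.386) − 0.55 = -0.4535.
Option 2: r to an offspring = 0.5.
Option 2: Σ r·B − C = (4·0.5·0.354) − 0.3 = 0.408.
Option 2 has the higher net inclusive-fitness payoff.

Option 2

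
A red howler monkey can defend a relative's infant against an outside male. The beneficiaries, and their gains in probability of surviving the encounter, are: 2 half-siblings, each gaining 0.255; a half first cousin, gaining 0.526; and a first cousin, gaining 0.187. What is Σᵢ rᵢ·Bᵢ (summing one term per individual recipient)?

r to a half-sibling = 1/4 (half-sibs share one parent — one path of length 2: r = (1/2)^2 = 1/4).
r to a half first cousin = 1/16 (half first cousins share one grandparent — one path of length 4: r = (1/2)^4 = 1/16).
r to a first cousin = 1/8 (first cousins share one grandparent pair — two paths of length 4: r = 2·(1/2)^4 = 1/8).
Summing one r·B term per recipient: 2·0.25·0.255 + 1·0.0625·0.526 + 1·0.125·0.187 = 0.18375.

0.18375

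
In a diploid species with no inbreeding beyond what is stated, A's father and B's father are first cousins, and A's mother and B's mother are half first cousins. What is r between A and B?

Wright's path rule: contributions from independent ancestry routes add.
A and B are related in two ways: second cousins through their fathers (r = 1/32) and half second cousins through their mothers (r = 1/64).
r = 1/32 + 1/64 = 0.046875.

0.046875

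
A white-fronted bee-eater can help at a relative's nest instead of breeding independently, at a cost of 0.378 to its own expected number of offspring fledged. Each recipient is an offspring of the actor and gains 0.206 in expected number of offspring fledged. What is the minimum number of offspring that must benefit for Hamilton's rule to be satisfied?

4

r to an offspring = 1/2 (one parent–offspring link: r = (1/2)^1 = 1/2).
Hamilton's rule: n·r·B > C  ⇒  n > C/(r·B) = 0.378/(0.5·0.206) = 3.67.
The smallest integer exceeding 3.67 is 4.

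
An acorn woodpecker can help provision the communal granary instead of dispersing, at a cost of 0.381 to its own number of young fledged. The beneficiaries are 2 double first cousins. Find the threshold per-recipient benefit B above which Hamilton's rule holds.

r to a double first cousin = 1/4 (double first cousins share both grandparent pairs — four paths of length 4: r = 4·(1/2)^4 = 1/4).
Hamilton's rule with n recipients of equal r: n·r·B > C, so B > C/(n·r) = 0.381/(2·0.25) = 0.762.

0.762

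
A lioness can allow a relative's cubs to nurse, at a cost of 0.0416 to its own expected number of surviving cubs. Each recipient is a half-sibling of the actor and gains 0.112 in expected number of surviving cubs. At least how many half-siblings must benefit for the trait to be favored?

r to a half-sibling = 1/4 (half-sibs share one parent — one path of length 2: r = (1/2)^2 = 1/4).
Hamilton's rule: n·r·B > C  ⇒  n > C/(r·B) = 0.0416/(0.25·0.112) = 1.486.
The smallest integer exceeding 1.486 is 2.

2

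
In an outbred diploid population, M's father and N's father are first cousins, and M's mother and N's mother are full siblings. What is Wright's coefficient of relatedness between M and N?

With two independent routes of shared ancestry, r is the sum of the two contributions.
M and N are related in two ways: second cousins through their fathers (r = 1/32) and first cousins through their mothers (r = 1/8).
r = 1/32 + 1/8 = 0.15625.

0.15625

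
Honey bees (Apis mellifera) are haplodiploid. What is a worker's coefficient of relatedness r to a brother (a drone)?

0.25

Her haploid brother carries none of their father's genes and a random half of their mother's genome; that half matches the maternal half of her own genome with probability 1/2: r = 1/2 · 1/2 = 1/4.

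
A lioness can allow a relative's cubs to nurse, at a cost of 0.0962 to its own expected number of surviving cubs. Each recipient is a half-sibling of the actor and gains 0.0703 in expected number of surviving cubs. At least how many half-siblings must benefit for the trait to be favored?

r to a half-sibling = 0.25 (half-sibs share one parent — one path of length 2: r = (1/2)^2 = 1/4).
Hamilton's rule: n·r·B > C  ⇒  n > C/(r·B) = 0.0962/(0.25·0.0703) = 5.474.
The smallest integer exceeding 5.474 is 6.

6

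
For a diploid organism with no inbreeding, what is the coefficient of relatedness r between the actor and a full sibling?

0.5

Each parent–offspring link contributes a factor of 1/2, and independent paths through distinct common ancestors add.
Full sibs share both parents — two paths of length 2: r = 2·(1/2)^2 = 1/2.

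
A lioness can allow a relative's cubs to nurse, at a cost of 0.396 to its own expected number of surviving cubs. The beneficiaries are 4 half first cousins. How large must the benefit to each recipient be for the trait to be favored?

r to a half first cousin = 0.0625 (half first cousins share one grandparent — one path of length 4: r = (1/2)^4 = 1/16).
Hamilton's rule with n recipients of equal r: n·r·B > C, so B > C/(n·r) = 0.396/(4·0.0625) = 1.584.

1.584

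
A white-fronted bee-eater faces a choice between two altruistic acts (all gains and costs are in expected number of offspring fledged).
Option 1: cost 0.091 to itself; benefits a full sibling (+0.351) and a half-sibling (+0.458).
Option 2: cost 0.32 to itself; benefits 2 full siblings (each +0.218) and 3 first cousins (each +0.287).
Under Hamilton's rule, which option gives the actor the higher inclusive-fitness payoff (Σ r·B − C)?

Option 1: r to a full sibling = 0.5.
Option 1: r to a half-sibling = 0.25.
Option 1: Σ r·B − C = (1·0.5·0.351 + 1·0.25·0.458) − 0.091 = 0.199.
Option 2: r to a full sibling = 0.5.
Option 2: r to a first cousin = 0.125.
Option 2: Σ r·B − C = (2·0.5·0.218 + 3·0.125·0.287) − 0.32 = 0.005625.
Option 1 has the higher net inclusive-fitness payoff.

Option 1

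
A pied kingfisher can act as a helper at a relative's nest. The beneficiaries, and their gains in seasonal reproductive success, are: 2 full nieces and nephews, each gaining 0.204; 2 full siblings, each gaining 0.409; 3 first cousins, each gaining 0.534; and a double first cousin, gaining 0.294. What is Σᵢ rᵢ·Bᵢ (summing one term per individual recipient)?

r to a full niece or nephew = 0.25 (full aunt/uncle↔niece/nephew: two paths of length 3 through the shared grandparent pair: r = 2·(1/2)^3 = 1/4).
r to a full sibling = 1/2 (full sibs share both parents — two paths of length 2: r = 2·(1/2)^2 = 1/2).
r to a first cousin = 0.125 (first cousins share one grandparent pair — two paths of length 4: r = 2·(1/2)^4 = 1/8).
r to a double first cousin = 0.25 (double first cousins share both grandparent pairs — four paths of length 4: r = 4·(1/2)^4 = 1/4).
Summing one r·B term per recipient: 2·0.25·0.204 + 2·0.5·0.409 + 3·0.125·0.534 + 1·0.25·0.294 = 0.78475.

0.78475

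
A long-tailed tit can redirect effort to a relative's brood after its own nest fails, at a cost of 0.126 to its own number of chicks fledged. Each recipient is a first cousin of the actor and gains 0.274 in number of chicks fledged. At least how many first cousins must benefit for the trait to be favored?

r to a first cousin = 1/8 (first cousins share one grandparent pair — two paths of length 4: r = 2·(1/2)^4 = 1/8).
Hamilton's rule: n·r·B > C  ⇒  n > C/(r·B) = 0.126/(0.125·0.274) = 3.679.
The smallest integer exceeding 3.679 is 4.

4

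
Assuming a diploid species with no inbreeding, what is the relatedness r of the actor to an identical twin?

1

Each parent–offspring link contributes a factor of 1/2, and independent paths through distinct common ancestors add.
Monozygotic twins share every allele identical by descent: r = 1.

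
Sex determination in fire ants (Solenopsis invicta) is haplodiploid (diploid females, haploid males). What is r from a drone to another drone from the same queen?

Haploid brothers each carry a random half of the queen's diploid genome, so on average they share half: r = 1/2.

0.5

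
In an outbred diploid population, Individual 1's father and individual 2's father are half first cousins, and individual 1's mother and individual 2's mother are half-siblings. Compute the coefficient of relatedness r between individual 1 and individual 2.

0.078125

Wright's path rule: contributions from independent ancestry routes add.
Individual 1 and individual 2 are related in two ways: half second cousins through their fathers (r = 1/64) and half first cousins through their mothers (r = 1/16).
r = 1/64 + 1/16 = 5/64 = 0.078125.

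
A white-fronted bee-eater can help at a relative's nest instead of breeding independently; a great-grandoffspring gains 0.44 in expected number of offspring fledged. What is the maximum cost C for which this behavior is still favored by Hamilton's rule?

0.055

r to a great-grandoffspring = 0.125 (three parent–offspring links: r = (1/2)^3 = 1/8).
Hamilton's rule: n·r·B > C, so the trait is favored while C < n·r·B = 1·0.125·0.44 = 0.055.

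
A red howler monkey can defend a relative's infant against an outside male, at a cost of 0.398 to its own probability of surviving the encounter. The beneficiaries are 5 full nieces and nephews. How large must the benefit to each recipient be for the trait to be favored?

0.3184

r to a full niece or nephew = 1/4 (full aunt/uncle↔niece/nephew: two paths of length 3 through the shared grandparent pair: r = 2·(1/2)^3 = 1/4).
Hamilton's rule with n recipients of equal r: n·r·B > C, so B > C/(n·r) = 0.398/(5·0.25) = 0.3184.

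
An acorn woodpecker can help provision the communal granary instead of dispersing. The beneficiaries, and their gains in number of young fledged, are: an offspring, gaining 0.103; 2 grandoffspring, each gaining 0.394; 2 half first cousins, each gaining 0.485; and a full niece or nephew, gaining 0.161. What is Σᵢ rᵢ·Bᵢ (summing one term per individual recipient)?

r to an offspring = 1/2 (one parent–offspring link: r = (1/2)^1 = 1/2).
r to a grandoffspring = 1/4 (two parent–offspring links: r = (1/2)^2 = 1/4).
r to a half first cousin = 0.0625 (half first cousins share one grandparent — one path of length 4: r = (1/2)^4 = 1/16).
r to a full niece or nephew = 1/4 (full aunt/uncle↔niece/nephew: two paths of length 3 through the shared grandparent pair: r = 2·(1/2)^3 = 1/4).
Summing one r·B term per recipient: 1·0.5·0.103 + 2·0.25·0.394 + 2·0.0625·0.485 + 1·0.25·0.161 = 0.349375.

0.349375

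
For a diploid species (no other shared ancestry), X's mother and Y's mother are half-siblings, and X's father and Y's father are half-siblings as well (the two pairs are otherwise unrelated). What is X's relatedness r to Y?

0.125

Independent pedigree routes through distinct common ancestors add.
X and Y are related in two ways: half first cousins through their mothers (r = 1/16) and half first cousins through their fathers (r = 1/16).
r = 1/16 + 1/16 = 1/8 = 0.125.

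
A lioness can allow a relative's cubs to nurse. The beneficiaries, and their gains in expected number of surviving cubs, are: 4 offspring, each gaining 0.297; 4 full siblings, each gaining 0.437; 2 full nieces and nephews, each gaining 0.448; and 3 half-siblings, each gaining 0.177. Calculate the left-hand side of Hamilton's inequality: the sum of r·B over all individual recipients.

r to an offspring = 1/2 (one parent–offspring link: r = (1/2)^1 = 1/2).
r to a full sibling = 1/2 (full sibs share both parents — two paths of length 2: r = 2·(1/2)^2 = 1/2).
r to a full niece or nephew = 0.25 (full aunt/uncle↔niece/nephew: two paths of length 3 through the shared grandparent pair: r = 2·(1/2)^3 = 1/4).
r to a half-sibling = 1/4 (half-sibs share one parent — one path of length 2: r = (1/2)^2 = 1/4).
Summing one r·B term per recipient: 4·0.5·0.297 + 4·0.5·0.437 + 2·0.25·0.448 + 3·0.25·0.177 = 1.82475.

1.82475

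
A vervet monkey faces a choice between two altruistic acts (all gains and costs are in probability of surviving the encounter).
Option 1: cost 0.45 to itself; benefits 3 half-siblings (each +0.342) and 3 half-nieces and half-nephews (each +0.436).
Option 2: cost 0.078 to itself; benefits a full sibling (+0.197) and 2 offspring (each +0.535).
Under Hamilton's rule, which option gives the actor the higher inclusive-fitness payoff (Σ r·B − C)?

Option 1: r to a half-sibling = 0.25.
Option 1: r to a half-niece or half-nephew = 0.125.
Option 1: Σ r·B − C = (3·0.25·0.342 + 3·0.125·0.436) − 0.45 = -0.03.
Option 2: r to a full sibling = 0.5.
Option 2: r to an offspring = 0.5.
Option 2: Σ r·B − C = (1·0.5·0.197 + 2·0.5·0.535) − 0.078 = 0.5555.
Option 2 has the higher net inclusive-fitness payoff.

Option 2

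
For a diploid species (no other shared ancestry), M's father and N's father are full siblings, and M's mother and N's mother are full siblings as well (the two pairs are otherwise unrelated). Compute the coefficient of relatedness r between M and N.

Wright's path rule: contributions from independent ancestry routes add.
M and N are related in two ways: first cousins through their fathers (r = 1/8) and first cousins through their mothers (r = 1/8) — i.e. double first cousins.
r = 1/8 + 1/8 = 1/4 = 0.25.

0.25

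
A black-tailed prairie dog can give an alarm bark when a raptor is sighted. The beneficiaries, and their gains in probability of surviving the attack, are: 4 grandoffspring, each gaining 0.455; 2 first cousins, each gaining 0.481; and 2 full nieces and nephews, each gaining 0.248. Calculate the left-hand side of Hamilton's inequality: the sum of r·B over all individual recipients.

r to a grandoffspring = 0.25 (two parent–offspring links: r = (1/2)^2 = 1/4).
r to a first cousin = 1/8 (first cousins share one grandparent pair — two paths of length 4: r = 2·(1/2)^4 = 1/8).
r to a full niece or nephew = 1/4 (full aunt/uncle↔niece/nephew: two paths of length 3 through the shared grandparent pair: r = 2·(1/2)^3 = 1/4).
Summing one r·B term per recipient: 4·0.25·0.455 + 2·0.125·0.481 + 2·0.25·0.248 = 0.69925.

0.69925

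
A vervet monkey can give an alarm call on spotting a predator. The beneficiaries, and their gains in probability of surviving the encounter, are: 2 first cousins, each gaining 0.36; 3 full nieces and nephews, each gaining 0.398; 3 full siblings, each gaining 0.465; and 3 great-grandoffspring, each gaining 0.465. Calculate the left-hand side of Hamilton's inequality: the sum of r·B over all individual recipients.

r to a first cousin = 0.125 (first cousins share one grandparent pair — two paths of length 4: r = 2·(1/2)^4 = 1/8).
r to a full niece or nephew = 0.25 (full aunt/uncle↔niece/nephew: two paths of length 3 through the shared grandparent pair: r = 2·(1/2)^3 = 1/4).
r to a full sibling = 0.5 (full sibs share both parents — two paths of length 2: r = 2·(1/2)^2 = 1/2).
r to a great-grandoffspring = 0.125 (three parent–offspring links: r = (1/2)^3 = 1/8).
Summing one r·B term per recipient: 2·0.125·0.36 + 3·0.25·0.398 + 3·0.5·0.465 + 3·0.125·0.465 = 1.260375.

1.260375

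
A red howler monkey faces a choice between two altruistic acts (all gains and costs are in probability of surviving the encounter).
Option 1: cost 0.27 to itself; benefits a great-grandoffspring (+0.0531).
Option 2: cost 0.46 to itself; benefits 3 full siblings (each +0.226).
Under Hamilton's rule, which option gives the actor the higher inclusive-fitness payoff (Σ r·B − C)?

Option 1: r to a great-grandoffspring = 0.125.
Option 1: Σ r·B − C = (1·0.125·0.0531) − 0.27 = -0.2633625.
Option 2: r to a full sibling = 0.5.
Option 2: Σ r·B − C = (3·0.5·0.226) − 0.46 = -0.121.
Option 2 has the higher net inclusive-fitness payoff.

Option 2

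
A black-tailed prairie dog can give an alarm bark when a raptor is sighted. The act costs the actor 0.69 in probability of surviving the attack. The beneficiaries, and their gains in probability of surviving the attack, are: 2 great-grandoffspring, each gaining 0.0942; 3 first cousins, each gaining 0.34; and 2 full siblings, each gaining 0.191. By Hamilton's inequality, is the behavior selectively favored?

No

Hamilton's rule: the trait is favored when the sum of r·B over every recipient exceeds the actor's cost C.
r to a great-grandoffspring = 0.125 (three parent–offspring links: r = (1/2)^3 = 1/8).
r to a first cousin = 1/8 (first cousins share one grandparent pair — two paths of length 4: r = 2·(1/2)^4 = 1/8).
r to a full sibling = 0.5 (full sibs share both parents — two paths of length 2: r = 2·(1/2)^2 = 1/2).
Summing one r·B term per recipient: 2·0.125·0.0942 + 3·0.125·0.34 + 2·0.5·0.191 = 0.34205.
0.34205 < 0.69: the indirect benefit is less than the cost.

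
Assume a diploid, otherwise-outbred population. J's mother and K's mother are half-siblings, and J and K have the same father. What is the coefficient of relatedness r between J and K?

With two independent routes of shared ancestry, r is the sum of the two contributions.
J and K are related in two ways: half first cousins through their mothers (r = 1/16) and half-sibs through their shared father (r = 1/4).
r = 1/16 + 1/4 = 5/16 = 0.3125.

0.3125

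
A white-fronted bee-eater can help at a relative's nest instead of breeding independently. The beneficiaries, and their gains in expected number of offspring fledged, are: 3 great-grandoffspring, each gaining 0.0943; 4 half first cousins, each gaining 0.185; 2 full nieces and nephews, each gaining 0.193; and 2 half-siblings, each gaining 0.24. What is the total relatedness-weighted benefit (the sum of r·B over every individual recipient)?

r to a great-grandoffspring = 1/8 (three parent–offspring links: r = (1/2)^3 = 1/8).
r to a half first cousin = 1/16 (half first cousins share one grandparent — one path of length 4: r = (1/2)^4 = 1/16).
r to a full niece or nephew = 0.25 (full aunt/uncle↔niece/nephew: two paths of length 3 through the shared grandparent pair: r = 2·(1/2)^3 = 1/4).
r to a half-sibling = 0.25 (half-sibs share one parent — one path of length 2: r = (1/2)^2 = 1/4).
Summing one r·B term per recipient: 3·0.125·0.0943 + 4·0.0625·0.185 + 2·0.25·0.193 + 2·0.25·0.24 = 0.2981125.

0.2981125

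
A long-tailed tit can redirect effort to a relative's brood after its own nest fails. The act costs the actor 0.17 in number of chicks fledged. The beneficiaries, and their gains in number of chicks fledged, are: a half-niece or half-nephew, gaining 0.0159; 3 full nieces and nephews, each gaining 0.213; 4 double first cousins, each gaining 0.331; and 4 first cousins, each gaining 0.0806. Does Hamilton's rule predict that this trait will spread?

Yes

Hamilton's rule: the trait is favored when the sum of r·B over every recipient exceeds the actor's cost C.
r to a half-niece or half-nephew = 0.125 (half-aunt/uncle↔niece/nephew: one path of length 3: r = (1/2)^3 = 1/8).
r to a full niece or nephew = 0.25 (full aunt/uncle↔niece/nephew: two paths of length 3 through the shared grandparent pair: r = 2·(1/2)^3 = 1/4).
r to a double first cousin = 1/4 (double first cousins share both grandparent pairs — four paths of length 4: r = 4·(1/2)^4 = 1/4).
r to a first cousin = 1/8 (first cousins share one grandparent pair — two paths of length 4: r = 2·(1/2)^4 = 1/8).
Summing one r·B term per recipient: 1·0.125·0.0159 + 3·0.25·0.213 + 4·0.25·0.331 + 4·0.125·0.0806 = 0.5330375.
0.5330375 > 0.17: the indirect benefit exceeds the cost.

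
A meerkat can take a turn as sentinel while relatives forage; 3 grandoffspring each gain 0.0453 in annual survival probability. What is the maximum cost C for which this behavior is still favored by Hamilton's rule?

r to a grandoffspring = 0.25 (two parent–offspring links: r = (1/2)^2 = 1/4).
Hamilton's rule: n·r·B > C, so the trait is favored while C < n·r·B = 3·0.25·0.0453 = 0.033975.

0.033975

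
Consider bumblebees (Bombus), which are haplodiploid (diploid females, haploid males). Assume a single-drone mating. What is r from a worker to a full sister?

Haplodiploid full sisters inherit their father's entire haploid genome identically (contributing 1/2) and on average half of their mother's contribution (1/2 · 1/2 = 1/4); r = 1/2 + 1/4 = 3/4.

0.75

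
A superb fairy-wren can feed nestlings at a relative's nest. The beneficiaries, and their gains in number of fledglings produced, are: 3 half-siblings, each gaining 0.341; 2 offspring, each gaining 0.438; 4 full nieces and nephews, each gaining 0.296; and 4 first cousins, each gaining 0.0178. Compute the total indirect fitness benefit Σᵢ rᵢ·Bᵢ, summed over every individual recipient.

r to a half-sibling = 1/4 (half-sibs share one parent — one path of length 2: r = (1/2)^2 = 1/4).
r to an offspring = 0.5 (one parent–offspring link: r = (1/2)^1 = 1/2).
r to a full niece or nephew = 1/4 (full aunt/uncle↔niece/nephew: two paths of length 3 through the shared grandparent pair: r = 2·(1/2)^3 = 1/4).
r to a first cousin = 1/8 (first cousins share one grandparent pair — two paths of length 4: r = 2·(1/2)^4 = 1/8).
Summing one r·B term per recipient: 3·0.25·0.341 + 2·0.5·0.438 + 4·0.25·0.296 + 4·0.125·0.0178 = 0.99865.

0.99865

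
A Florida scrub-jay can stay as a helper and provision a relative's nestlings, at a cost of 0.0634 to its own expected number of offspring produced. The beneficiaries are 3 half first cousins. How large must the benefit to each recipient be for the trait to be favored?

r to a half first cousin = 0.0625 (half first cousins share one grandparent — one path of length 4: r = (1/2)^4 = 1/16).
Hamilton's rule with n recipients of equal r: n·r·B > C, so B > C/(n·r) = 0.0634/(3·0.0625) = 0.3381.

0.3381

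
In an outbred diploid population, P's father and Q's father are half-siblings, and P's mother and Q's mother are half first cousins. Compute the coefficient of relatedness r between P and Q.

0.078125

Wright's path rule: contributions from independent ancestry routes add.
P and Q are related in two ways: half first cousins through their fathers (r = 1/16) and half second cousins through their mothers (r = 1/64).
r = 1/16 + 1/64 = 5/64 = 0.078125.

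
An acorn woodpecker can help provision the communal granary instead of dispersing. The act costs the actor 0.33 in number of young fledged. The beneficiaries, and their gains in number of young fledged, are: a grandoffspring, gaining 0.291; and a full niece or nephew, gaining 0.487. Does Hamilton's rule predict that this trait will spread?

No

Hamilton's rule: the trait is favored when the sum of r·B over every recipient exceeds the actor's cost C.
r to a grandoffspring = 0.25 (two parent–offspring links: r = (1/2)^2 = 1/4).
r to a full niece or nephew = 1/4 (full aunt/uncle↔niece/nephew: two paths of length 3 through the shared grandparent pair: r = 2·(1/2)^3 = 1/4).
Summing one r·B term per recipient: 1·0.25·0.291 + 1·0.25·0.487 = 0.1945.
0.1945 < 0.33: the indirect benefit is less than the cost.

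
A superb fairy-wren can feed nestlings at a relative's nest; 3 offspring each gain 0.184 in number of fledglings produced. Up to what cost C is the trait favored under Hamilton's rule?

0.276

r to an offspring = 0.5 (one parent–offspring link: r = (1/2)^1 = 1/2).
Hamilton's rule: n·r·B > C, so the trait is favored while C < n·r·B = 3·0.5·0.184 = 0.276.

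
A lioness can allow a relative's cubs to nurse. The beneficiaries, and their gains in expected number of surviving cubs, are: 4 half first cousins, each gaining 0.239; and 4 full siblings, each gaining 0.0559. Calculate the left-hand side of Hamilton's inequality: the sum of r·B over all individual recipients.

0.17155

r to a half first cousin = 0.0625 (half first cousins share one grandparent — one path of length 4: r = (1/2)^4 = 1/16).
r to a full sibling = 1/2 (full sibs share both parents — two paths of length 2: r = 2·(1/2)^2 = 1/2).
Summing one r·B term per recipient: 4·0.0625·0.239 + 4·0.5·0.0559 = 0.17155.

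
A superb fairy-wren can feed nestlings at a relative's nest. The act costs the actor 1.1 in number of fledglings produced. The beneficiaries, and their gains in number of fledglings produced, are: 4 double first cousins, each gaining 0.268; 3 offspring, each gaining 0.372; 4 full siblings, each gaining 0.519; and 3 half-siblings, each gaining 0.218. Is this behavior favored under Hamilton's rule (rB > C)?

Hamilton's rule: the trait is favored when the sum of r·B over every recipient exceeds the actor's cost C.
r to a double first cousin = 1/4 (double first cousins share both grandparent pairs — four paths of length 4: r = 4·(1/2)^4 = 1/4).
r to an offspring = 0.5 (one parent–offspring link: r = (1/2)^1 = 1/2).
r to a full sibling = 1/2 (full sibs share both parents — two paths of length 2: r = 2·(1/2)^2 = 1/2).
r to a half-sibling = 0.25 (half-sibs share one parent — one path of length 2: r = (1/2)^2 = 1/4).
Summing one r·B term per recipient: 4·0.25·0.268 + 3·0.5·0.372 + 4·0.5·0.519 + 3·0.25·0.218 = 2.0275.
2.0275 > 1.1: the indirect benefit exceeds the cost.

Yes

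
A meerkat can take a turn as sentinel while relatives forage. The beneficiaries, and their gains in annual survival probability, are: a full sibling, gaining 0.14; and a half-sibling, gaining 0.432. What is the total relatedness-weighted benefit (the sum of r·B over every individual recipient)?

0.178

r to a full sibling = 1/2 (full sibs share both parents — two paths of length 2: r = 2·(1/2)^2 = 1/2).
r to a half-sibling = 0.25 (half-sibs share one parent — one path of length 2: r = (1/2)^2 = 1/4).
Summing one r·B term per recipient: 1·0.5·0.14 + 1·0.25·0.432 = 0.178.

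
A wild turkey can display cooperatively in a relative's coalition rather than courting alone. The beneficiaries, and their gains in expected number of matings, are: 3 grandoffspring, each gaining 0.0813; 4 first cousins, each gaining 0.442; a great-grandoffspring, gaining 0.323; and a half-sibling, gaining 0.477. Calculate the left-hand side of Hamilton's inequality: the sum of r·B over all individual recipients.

0.4416

r to a grandoffspring = 1/4 (two parent–offspring links: r = (1/2)^2 = 1/4).
r to a first cousin = 1/8 (first cousins share one grandparent pair — two paths of length 4: r = 2·(1/2)^4 = 1/8).
r to a great-grandoffspring = 1/8 (three parent–offspring links: r = (1/2)^3 = 1/8).
r to a half-sibling = 1/4 (half-sibs share one parent — one path of length 2: r = (1/2)^2 = 1/4).
Summing one r·B term per recipient: 3·0.25·0.0813 + 4·0.125·0.442 + 1·0.125·0.323 + 1·0.25·0.477 = 0.4416.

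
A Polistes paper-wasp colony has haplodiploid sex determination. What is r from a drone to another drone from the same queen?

Haploid brothers each carry a random half of the queen's diploid genome, so on average they share half: r = 1/2.

0.5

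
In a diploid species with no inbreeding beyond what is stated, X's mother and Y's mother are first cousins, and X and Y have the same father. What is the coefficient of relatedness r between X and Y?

Relatedness sums over independent paths through distinct common ancestors.
X and Y are related in two ways: second cousins through their mothers (r = 1/32) and half-sibs through their shared father (r = 1/4).
r = 1/32 + 1/4 = 0.28125.

0.28125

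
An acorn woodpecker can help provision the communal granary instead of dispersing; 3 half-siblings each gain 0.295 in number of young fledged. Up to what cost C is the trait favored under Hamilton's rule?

r to a half-sibling = 1/4 (half-sibs share one parent — one path of length 2: r = (1/2)^2 = 1/4).
Hamilton's rule: n·r·B > C, so the trait is favored while C < n·r·B = 3·0.25·0.295 = 0.22125.

0.22125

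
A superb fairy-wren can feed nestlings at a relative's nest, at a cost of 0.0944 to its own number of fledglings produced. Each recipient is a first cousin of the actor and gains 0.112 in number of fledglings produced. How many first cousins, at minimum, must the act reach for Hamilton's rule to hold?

7

r to a first cousin = 1/8 (first cousins share one grandparent pair — two paths of length 4: r = 2·(1/2)^4 = 1/8).
Hamilton's rule: n·r·B > C  ⇒  n > C/(r·B) = 0.0944/(0.125·0.112) = 6.743.
The smallest integer exceeding 6.743 is 7.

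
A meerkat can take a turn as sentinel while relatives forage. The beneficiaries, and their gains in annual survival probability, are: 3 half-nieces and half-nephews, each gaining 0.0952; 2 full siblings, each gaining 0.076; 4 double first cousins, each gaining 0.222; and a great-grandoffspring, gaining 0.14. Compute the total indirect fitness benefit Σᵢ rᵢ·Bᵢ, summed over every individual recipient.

r to a half-niece or half-nephew = 0.125 (half-aunt/uncle↔niece/nephew: one path of length 3: r = (1/2)^3 = 1/8).
r to a full sibling = 1/2 (full sibs share both parents — two paths of length 2: r = 2·(1/2)^2 = 1/2).
r to a double first cousin = 0.25 (double first cousins share both grandparent pairs — four paths of length 4: r = 4·(1/2)^4 = 1/4).
r to a great-grandoffspring = 1/8 (three parent–offspring links: r = (1/2)^3 = 1/8).
Summing one r·B term per recipient: 3·0.125·0.0952 + 2·0.5·0.076 + 4·0.25·0.222 + 1·0.125·0.14 = 0.3512.

0.3512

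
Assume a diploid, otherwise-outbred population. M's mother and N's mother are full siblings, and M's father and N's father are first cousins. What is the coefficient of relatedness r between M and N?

0.15625

Wright's path rule: contributions from independent ancestry routes add.
M and N are related in two ways: first cousins through their mothers (r = 1/8) and second cousins through their fathers (r = 1/32).
r = 1/8 + 1/32 = 5/32 = 0.15625.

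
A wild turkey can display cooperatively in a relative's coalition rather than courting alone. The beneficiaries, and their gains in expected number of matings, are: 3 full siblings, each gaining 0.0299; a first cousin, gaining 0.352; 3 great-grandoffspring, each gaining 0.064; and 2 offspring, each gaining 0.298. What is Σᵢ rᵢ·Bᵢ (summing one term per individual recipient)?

0.41085

r to a full sibling = 0.5 (full sibs share both parents — two paths of length 2: r = 2·(1/2)^2 = 1/2).
r to a first cousin = 0.125 (first cousins share one grandparent pair — two paths of length 4: r = 2·(1/2)^4 = 1/8).
r to a great-grandoffspring = 1/8 (three parent–offspring links: r = (1/2)^3 = 1/8).
r to an offspring = 1/2 (one parent–offspring link: r = (1/2)^1 = 1/2).
Summing one r·B term per recipient: 3·0.5·0.0299 + 1·0.125·0.352 + 3·0.125·0.064 + 2·0.5·0.298 = 0.41085.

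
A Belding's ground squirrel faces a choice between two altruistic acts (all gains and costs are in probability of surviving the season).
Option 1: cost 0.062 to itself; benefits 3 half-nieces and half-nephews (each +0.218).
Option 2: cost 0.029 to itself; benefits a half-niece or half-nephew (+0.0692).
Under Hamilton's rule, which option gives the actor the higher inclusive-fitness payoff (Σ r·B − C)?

Option 1: r to a half-niece or half-nephew = 0.125.
Option 1: Σ r·B − C = (3·0.125·0.218) − 0.062 = 0.01975.
Option 2: r to a half-niece or half-nephew = 0.125.
Option 2: Σ r·B − C = (1·0.125·0.0692) − 0.029 = -0.02035.
Option 1 has the higher net inclusive-fitness payoff.

Option 1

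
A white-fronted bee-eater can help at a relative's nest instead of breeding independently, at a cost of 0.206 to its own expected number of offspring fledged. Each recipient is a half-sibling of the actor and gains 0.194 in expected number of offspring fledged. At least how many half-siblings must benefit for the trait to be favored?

5

r to a half-sibling = 1/4 (half-sibs share one parent — one path of length 2: r = (1/2)^2 = 1/4).
Hamilton's rule: n·r·B > C  ⇒  n > C/(r·B) = 0.206/(0.25·0.194) = 4.247.
The smallest integer exceeding 4.247 is 5.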